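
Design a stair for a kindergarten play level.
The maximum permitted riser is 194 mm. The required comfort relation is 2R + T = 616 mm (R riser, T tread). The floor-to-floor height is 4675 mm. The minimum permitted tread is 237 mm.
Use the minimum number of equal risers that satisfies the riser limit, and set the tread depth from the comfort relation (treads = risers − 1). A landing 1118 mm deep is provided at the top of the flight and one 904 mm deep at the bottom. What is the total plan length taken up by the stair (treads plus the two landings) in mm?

7830 mm

4675 / 194 = 24.098 → round up to 25 risers.
Each riser is 4675/25 = 187 mm (≤ 194 mm).
Tread T = 616 − 2 × 187 = 242 mm (≥ 237 mm).
Treads = 25 − 1 = 24; going = 24 × 242 = 5808 mm.
Enclosure = 5808 + 1118 + 904 = 7830 mm.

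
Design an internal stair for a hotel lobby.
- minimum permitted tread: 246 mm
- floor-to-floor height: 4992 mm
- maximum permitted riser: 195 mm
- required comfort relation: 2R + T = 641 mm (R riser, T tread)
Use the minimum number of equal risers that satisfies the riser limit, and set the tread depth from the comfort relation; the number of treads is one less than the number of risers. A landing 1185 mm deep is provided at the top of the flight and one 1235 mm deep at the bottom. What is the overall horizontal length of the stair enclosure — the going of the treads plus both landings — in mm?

⌈4992/195⌉ = 26 risers.
Each riser is 4992/26 = 192 mm (≤ 195 mm).
T = 641 − 2·192 = 257 mm, which satisfies the 246 mm minimum.
26 risers give 25 treads; going = 25 × 257 = 6425 mm.
Enclosure = 6425 + 1185 + 1235 = 8845 mm.

8845 mm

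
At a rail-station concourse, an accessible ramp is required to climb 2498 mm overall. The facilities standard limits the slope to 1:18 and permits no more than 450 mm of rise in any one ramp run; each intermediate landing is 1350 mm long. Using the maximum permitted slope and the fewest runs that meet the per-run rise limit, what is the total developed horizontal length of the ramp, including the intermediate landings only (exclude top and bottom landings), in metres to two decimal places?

51.71 m

At most 450 each: 2498/450 = 5.55, giving 6 ramp runs. That means 5 intermediate landings.
Horizontal run for 2498 mm of rise at 1:18 is 2498 × 18 = 44964 mm.
5 intermediate landings contribute 5 × 1350 = 6750 mm.
Total developed length = 44964 + 6750 = 51714 mm.
= 51.71 m.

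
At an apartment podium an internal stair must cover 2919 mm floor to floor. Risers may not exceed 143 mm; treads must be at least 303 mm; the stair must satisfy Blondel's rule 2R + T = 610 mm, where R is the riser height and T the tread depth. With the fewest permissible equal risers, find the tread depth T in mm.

332 mm

At most 143 each: 2919/143 = 20.41, giving 21 risers.
R = 2919 ÷ 21 = 139 mm.
From 2R + T = 610: T = 610 − 278 = 332 mm.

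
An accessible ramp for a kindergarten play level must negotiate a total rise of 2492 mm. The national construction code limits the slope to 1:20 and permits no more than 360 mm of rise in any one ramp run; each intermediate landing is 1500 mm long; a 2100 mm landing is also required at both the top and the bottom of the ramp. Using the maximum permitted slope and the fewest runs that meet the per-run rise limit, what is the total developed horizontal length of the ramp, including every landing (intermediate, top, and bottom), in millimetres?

⌈2492/360⌉ = 7 ramp runs. That means 6 intermediate landings.
Ramp run (horizontal) at 1:20: 2492 × 20 = 49840 mm.
Intermediate landings: 6 × 1500 = 9000 mm.
Top and bottom landings: 2 × 2100 = 4200 mm.
Total = 49840 + 9000 + 4200 = 63040 mm.

63040 mm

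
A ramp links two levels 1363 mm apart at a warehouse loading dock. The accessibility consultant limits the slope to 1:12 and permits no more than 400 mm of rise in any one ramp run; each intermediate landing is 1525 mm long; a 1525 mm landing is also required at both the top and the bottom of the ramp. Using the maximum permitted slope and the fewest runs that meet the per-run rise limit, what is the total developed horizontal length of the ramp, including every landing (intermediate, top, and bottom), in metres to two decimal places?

23.98 m

⌈1363/400⌉ = 4 ramp runs. That means 3 intermediate landings.
Horizontal run for 1363 mm of rise at 1:12 is 1363 × 12 = 16356 mm.
Intermediate landings: 3 × 1525 = 4575 mm.
Top and bottom landings: 2 × 1525 = 3050 mm.
Total = 16356 + 4575 + 3050 = 23981 mm.
= 23.98 m.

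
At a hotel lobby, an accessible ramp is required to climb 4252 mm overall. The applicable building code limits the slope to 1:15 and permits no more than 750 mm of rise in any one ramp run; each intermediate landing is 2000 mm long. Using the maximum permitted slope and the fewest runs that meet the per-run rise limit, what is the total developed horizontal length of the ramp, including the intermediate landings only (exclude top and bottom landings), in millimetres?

At most 750 each: 4252/750 = 5.67, giving 6 ramp runs. That means 5 intermediate landings.
Horizontal run for 4252 mm of rise at 1:15 is 4252 × 15 = 63780 mm.
Intermediate landings: 5 × 2000 = 10000 mm.
Total developed length = 63780 + 10000 = 73780 mm.

73780 mm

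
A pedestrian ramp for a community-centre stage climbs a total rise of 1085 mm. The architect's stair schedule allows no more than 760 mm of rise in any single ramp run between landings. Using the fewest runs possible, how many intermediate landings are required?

1 intermediate landings

At most 760 each: 1085/760 = 1.43, giving 2 ramp runs.
2 runs are separated by 1 intermediate landings.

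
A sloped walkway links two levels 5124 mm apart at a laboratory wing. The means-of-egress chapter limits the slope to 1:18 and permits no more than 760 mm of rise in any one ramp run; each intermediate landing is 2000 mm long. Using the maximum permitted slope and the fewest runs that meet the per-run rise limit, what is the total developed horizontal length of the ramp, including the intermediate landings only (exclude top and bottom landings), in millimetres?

104232 mm

5124 / 760 = 6.74, so 7 ramp runs are needed. That means 6 intermediate landings.
Ramp run (horizontal) at 1:18: 5124 × 18 = 92232 mm.
6 intermediate landings contribute 6 × 2000 = 12000 mm.
Developed length = 92232 + 12000 = 104232 mm.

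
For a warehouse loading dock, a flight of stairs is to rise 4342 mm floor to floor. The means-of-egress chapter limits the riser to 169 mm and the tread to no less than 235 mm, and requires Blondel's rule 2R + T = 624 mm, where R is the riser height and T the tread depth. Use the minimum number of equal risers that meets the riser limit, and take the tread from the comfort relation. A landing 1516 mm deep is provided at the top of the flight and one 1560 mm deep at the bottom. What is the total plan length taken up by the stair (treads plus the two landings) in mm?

At most 169 each: 4342/169 = 25.69, giving 26 risers.
Riser R = 4342 / 26 = 167 mm, within the 169 mm limit.
From 2R + T = 624: T = 624 − 334 = 290 mm.
Treads = 26 − 1 = 25; going = 25 × 290 = 7250 mm.
Add landings: 7250 + 1516 + 1560 = 10326 mm.

10326 mm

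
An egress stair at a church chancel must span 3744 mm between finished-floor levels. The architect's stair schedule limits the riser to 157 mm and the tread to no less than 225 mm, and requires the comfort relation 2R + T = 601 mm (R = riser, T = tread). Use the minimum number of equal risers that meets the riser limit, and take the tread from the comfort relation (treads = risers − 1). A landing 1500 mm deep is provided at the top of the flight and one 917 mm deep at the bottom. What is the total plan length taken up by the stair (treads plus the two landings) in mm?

3744 / 157 = 23.85, so 24 risers are needed.
Riser R = 3744 / 24 = 156 mm, within the 157 mm limit.
Tread T = 601 − 2 × 156 = 289 mm (≥ 225 mm).
24 risers give 23 treads; going = 23 × 289 = 6647 mm.
Add landings: 6647 + 1500 + 917 = 9064 mm.

9064 mm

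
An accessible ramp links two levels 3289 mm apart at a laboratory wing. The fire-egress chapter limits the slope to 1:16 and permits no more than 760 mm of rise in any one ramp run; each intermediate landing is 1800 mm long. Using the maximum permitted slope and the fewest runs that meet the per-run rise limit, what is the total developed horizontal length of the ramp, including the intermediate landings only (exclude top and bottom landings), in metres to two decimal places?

59.82 m

⌈3289/760⌉ = 5 ramp runs. That means 4 intermediate landings.
Ramp run (horizontal) at 1:16: 3289 × 16 = 52624 mm.
Intermediate landings: 4 × 1800 = 7200 mm.
Total developed length = 52624 + 7200 = 59824 mm.
= 59.82 m.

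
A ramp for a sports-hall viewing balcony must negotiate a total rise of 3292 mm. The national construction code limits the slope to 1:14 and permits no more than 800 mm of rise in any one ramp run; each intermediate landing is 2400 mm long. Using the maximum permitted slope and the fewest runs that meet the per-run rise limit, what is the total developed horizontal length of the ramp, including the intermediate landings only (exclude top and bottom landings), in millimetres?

At most 800 each: 3292/800 = 4.12, giving 5 ramp runs. That means 4 intermediate landings.
Ramp run (horizontal) at 1:14: 3292 × 14 = 46088 mm.
4 intermediate landings contribute 4 × 2400 = 9600 mm.
Developed length = 46088 + 9600 = 55688 mm.

55688 mm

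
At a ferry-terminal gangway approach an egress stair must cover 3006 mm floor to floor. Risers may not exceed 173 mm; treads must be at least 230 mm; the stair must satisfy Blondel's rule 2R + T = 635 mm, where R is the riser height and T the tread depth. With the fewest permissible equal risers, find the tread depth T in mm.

301 mm

⌈3006/173⌉ = 18 risers.
R = 3006 ÷ 18 = 167 mm.
Tread T = 635 − 2 × 167 = 301 mm (≥ 230 mm).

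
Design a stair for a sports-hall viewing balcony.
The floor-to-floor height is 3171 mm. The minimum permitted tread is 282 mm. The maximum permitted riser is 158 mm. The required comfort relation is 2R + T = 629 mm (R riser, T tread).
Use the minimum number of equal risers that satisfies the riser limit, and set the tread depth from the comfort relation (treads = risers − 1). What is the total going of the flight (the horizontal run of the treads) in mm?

⌈3171/158⌉ = 21 risers.
Riser R = 3171 / 21 = 151 mm, within the 158 mm limit.
Tread T = 629 − 2 × 151 = 327 mm (≥ 282 mm).
Treads = 21 − 1 = 20; going = 20 × 327 = 6540 mm.

6540 mm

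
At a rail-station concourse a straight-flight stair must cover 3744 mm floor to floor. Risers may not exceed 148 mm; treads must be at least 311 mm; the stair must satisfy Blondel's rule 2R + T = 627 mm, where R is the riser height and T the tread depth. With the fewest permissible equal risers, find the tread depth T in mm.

339 mm

At most 148 each: 3744/148 = 25.30, giving 26 risers.
Riser R = 3744 / 26 = 144 mm, within the 148 mm limit.
Tread T = 627 − 2 × 144 = 339 mm (≥ 311 mm).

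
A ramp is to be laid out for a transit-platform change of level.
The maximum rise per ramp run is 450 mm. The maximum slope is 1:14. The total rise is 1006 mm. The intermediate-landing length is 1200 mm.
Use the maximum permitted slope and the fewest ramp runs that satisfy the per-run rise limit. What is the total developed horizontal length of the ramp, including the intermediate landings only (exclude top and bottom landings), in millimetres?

16484 mm

1006 / 450 = 2.236 → round up to 3 ramp runs. That means 2 intermediate landings.
Ramp run (horizontal) at 1:14: 1006 × 14 = 14084 mm.
2 intermediate landings contribute 2 × 1200 = 2400 mm.
Developed length = 14084 + 2400 = 16484 mm.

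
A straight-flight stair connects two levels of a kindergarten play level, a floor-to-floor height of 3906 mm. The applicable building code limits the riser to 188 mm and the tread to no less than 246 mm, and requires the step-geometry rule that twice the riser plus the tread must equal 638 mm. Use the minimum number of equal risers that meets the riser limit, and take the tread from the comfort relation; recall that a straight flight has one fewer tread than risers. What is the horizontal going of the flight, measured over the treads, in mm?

5320 mm

3906 / 188 = 20.777 → round up to 21 risers.
Riser R = 3906 / 21 = 186 mm, within the 188 mm limit.
From 2R + T = 638: T = 638 − 372 = 266 mm.
Treads = 21 − 1 = 20; going = 20 × 266 = 5320 mm.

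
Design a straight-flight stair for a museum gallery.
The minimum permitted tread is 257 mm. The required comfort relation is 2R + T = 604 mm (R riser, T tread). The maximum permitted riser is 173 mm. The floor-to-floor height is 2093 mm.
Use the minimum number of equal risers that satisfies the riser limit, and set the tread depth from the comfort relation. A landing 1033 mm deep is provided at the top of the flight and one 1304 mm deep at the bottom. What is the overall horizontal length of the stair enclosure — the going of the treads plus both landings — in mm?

5721 mm

⌈2093/173⌉ = 13 risers.
R = 2093 ÷ 13 = 161 mm.
T = 604 − 2·161 = 282 mm, which satisfies the 257 mm minimum.
13 risers give 12 treads; going = 12 × 282 = 3384 mm.
Add landings: 3384 + 1033 + 1304 = 5721 mm.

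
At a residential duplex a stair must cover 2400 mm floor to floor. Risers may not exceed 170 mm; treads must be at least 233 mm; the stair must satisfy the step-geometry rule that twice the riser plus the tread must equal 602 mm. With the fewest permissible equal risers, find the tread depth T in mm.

2400 / 170 = 14.12, so 15 risers are needed.
R = 2400 ÷ 15 = 160 mm.
From 2R + T = 602: T = 602 − 320 = 282 mm.

282 mm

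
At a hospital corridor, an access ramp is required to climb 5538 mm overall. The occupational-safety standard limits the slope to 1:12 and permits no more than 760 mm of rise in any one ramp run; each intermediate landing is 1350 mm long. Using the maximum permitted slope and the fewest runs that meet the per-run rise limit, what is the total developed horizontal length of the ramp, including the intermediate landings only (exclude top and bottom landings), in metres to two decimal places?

⌈5538/760⌉ = 8 ramp runs. That means 7 intermediate landings.
Horizontal run for 5538 mm of rise at 1:12 is 5538 × 12 = 66456 mm.
Intermediate landings: 7 × 1350 = 9450 mm.
Developed length = 66456 + 9450 = 75906 mm.
= 75.91 m.

75.91 m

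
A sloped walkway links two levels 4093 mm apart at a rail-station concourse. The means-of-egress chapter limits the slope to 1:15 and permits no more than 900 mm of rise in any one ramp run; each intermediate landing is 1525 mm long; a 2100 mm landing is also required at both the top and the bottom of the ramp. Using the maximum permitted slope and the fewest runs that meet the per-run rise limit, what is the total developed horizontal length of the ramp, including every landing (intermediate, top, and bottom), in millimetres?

71695 mm

4093 / 900 = 4.55, so 5 ramp runs are needed. That means 4 intermediate landings.
Ramp run (horizontal) at 1:15: 4093 × 15 = 61395 mm.
4 intermediate landings contribute 4 × 1525 = 6100 mm.
Top and bottom landings: 2 × 2100 = 4200 mm.
Total = 61395 + 6100 + 4200 = 71695 mm.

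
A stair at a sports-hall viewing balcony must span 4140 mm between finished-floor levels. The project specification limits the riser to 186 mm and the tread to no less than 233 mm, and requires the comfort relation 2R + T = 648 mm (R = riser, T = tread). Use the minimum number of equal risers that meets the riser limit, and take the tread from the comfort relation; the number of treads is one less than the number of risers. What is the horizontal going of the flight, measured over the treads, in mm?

6336 mm

4140 / 186 = 22.258 → round up to 23 risers.
Riser R = 4140 / 23 = 180 mm, within the 186 mm limit.
T = 648 − 2·180 = 288 mm, which satisfies the 233 mm minimum.
Going = (23 − 1) × 288 = 6336 mm.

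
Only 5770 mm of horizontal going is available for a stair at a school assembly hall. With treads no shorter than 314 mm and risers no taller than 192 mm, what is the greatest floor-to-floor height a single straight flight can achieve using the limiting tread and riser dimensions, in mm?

3648 mm

Treads that fit: ⌊5770 / 314⌋ = 18.
Risers = treads + 1 = 19.
Maximum height = 19 × 192 = 3648 mm.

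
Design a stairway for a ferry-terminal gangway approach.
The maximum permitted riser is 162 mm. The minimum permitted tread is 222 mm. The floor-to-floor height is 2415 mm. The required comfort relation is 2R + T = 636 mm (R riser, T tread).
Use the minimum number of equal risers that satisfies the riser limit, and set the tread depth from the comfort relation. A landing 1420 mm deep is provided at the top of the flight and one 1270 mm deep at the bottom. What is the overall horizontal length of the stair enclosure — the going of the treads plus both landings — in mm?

⌈2415/162⌉ = 15 risers.
Each riser is 2415/15 = 161 mm (≤ 162 mm).
From 2R + T = 636: T = 636 − 322 = 314 mm.
15 risers give 14 treads; going = 14 × 314 = 4396 mm.
Add landings: 4396 + 1420 + 1270 = 7086 mm.

7086 mm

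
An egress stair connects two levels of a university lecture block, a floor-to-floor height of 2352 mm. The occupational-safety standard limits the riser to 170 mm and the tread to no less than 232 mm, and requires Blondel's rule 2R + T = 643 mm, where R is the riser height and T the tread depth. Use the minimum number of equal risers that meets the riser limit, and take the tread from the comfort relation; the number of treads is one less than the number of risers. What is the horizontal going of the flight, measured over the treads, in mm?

⌈2352/170⌉ = 14 risers.
Riser R = 2352 / 14 = 168 mm, within the 170 mm limit.
Tread T = 643 − 2 × 168 = 307 mm (≥ 232 mm).
Treads = 14 − 1 = 13; going = 13 × 307 = 3991 mm.

3991 mm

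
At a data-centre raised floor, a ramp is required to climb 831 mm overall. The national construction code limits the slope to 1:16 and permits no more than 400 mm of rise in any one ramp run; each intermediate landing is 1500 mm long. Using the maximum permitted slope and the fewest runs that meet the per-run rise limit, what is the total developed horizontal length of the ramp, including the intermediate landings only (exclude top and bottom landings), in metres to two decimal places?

831 / 400 = 2.078 → round up to 3 ramp runs. That means 2 intermediate landings.
Ramp run (horizontal) at 1:16: 831 × 16 = 13296 mm.
2 intermediate landings contribute 2 × 1500 = 3000 mm.
Total developed length = 13296 + 3000 = 16296 mm.
= 16.30 m.

16.30 m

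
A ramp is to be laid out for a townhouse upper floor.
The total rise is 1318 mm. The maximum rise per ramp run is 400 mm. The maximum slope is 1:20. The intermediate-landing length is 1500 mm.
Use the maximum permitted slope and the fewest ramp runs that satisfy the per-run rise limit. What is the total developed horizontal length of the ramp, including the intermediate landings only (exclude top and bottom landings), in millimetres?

1318 / 400 = 3.295 → round up to 4 ramp runs. That means 3 intermediate landings.
Ramp run (horizontal) at 1:20: 1318 × 20 = 26360 mm.
Intermediate landings: 3 × 1500 = 4500 mm.
Developed length = 26360 + 4500 = 30860 mm.

30860 mm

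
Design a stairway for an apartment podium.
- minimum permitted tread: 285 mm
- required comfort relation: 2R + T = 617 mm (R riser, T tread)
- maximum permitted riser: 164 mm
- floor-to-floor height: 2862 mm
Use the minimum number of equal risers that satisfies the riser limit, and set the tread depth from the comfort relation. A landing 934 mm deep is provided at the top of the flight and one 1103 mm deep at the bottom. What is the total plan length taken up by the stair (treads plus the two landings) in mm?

7120 mm

⌈2862/164⌉ = 18 risers.
R = 2862 ÷ 18 = 159 mm.
T = 617 − 2·159 = 299 mm, which satisfies the 285 mm minimum.
18 risers give 17 treads; going = 17 × 299 = 5083 mm.
Add landings: 5083 + 934 + 1103 = 7120 mm.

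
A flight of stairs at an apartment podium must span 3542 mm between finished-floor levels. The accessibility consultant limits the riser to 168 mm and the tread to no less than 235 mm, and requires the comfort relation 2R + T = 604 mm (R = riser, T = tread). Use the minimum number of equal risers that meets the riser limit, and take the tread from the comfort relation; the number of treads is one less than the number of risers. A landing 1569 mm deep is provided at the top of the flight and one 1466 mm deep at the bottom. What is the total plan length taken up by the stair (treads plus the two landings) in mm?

8957 mm

At most 168 each: 3542/168 = 21.08, giving 22 risers.
R = 3542 ÷ 22 = 161 mm.
T = 604 − 2·161 = 282 mm, which satisfies the 235 mm minimum.
Going = (22 − 1) × 282 = 5922 mm.
Enclosure = 5922 + 1569 + 1466 = 8957 mm.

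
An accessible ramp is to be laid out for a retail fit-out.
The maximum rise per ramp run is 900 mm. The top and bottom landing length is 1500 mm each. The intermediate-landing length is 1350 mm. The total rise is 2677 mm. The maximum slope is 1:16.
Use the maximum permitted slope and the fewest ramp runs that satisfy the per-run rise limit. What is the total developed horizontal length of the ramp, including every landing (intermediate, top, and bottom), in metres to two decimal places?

48.53 m

2677 / 900 = 2.974 → round up to 3 ramp runs. That means 2 intermediate landings.
Horizontal run for 2677 mm of rise at 1:16 is 2677 × 16 = 42832 mm.
2 intermediate landings contribute 2 × 1350 = 2700 mm.
Top and bottom landings: 2 × 1500 = 3000 mm.
Total = 42832 + 2700 + 3000 = 48532 mm.
= 48.53 m.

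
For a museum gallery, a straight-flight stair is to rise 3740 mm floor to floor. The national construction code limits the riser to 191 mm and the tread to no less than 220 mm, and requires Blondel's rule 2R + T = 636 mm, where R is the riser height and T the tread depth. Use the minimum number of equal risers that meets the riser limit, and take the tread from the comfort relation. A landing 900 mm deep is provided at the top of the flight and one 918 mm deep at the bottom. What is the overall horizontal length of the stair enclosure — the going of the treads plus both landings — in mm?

6796 mm

⌈3740/191⌉ = 20 risers.
R = 3740 ÷ 20 = 187 mm.
Tread T = 636 − 2 × 187 = 262 mm (≥ 220 mm).
Going = (20 − 1) × 262 = 4978 mm.
Enclosure = 4978 + 900 + 918 = 6796 mm.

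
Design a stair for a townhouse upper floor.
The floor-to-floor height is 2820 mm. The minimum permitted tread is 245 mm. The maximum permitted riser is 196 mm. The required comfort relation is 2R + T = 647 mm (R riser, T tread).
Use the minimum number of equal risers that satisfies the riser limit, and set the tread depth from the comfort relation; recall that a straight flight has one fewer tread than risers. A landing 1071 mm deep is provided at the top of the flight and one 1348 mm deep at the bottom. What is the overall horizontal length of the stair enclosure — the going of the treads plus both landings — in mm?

6213 mm

At most 196 each: 2820/196 = 14.39, giving 15 risers.
Each riser is 2820/15 = 188 mm (≤ 196 mm).
Tread T = 647 − 2 × 188 = 271 mm (≥ 245 mm).
Going = (15 − 1) × 271 = 3794 mm.
Enclosure = 3794 + 1071 + 1348 = 6213 mm.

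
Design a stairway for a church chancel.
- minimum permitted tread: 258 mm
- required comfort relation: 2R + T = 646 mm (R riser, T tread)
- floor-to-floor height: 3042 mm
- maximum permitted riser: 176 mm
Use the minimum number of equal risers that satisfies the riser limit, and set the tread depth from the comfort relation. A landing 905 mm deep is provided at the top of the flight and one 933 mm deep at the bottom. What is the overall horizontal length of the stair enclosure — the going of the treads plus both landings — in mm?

7074 mm

⌈3042/176⌉ = 18 risers.
R = 3042 ÷ 18 = 169 mm.
T = 646 − 2·169 = 308 mm, which satisfies the 258 mm minimum.
Going = (18 − 1) × 308 = 5236 mm.
Add landings: 5236 + 905 + 933 = 7074 mm.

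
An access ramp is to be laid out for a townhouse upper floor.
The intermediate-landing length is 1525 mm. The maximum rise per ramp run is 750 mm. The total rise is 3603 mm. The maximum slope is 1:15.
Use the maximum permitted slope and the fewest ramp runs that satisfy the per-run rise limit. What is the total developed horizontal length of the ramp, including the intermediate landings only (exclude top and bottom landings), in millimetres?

60145 mm

At most 750 each: 3603/750 = 4.80, giving 5 ramp runs. That means 4 intermediate landings.
Horizontal run for 3603 mm of rise at 1:15 is 3603 × 15 = 54045 mm.
Intermediate landings: 4 × 1525 = 6100 mm.
Developed length = 54045 + 6100 = 60145 mm.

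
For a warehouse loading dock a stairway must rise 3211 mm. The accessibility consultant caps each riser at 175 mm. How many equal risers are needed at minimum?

3211 / 175 = 18.35, so 19 risers are needed.

19 risers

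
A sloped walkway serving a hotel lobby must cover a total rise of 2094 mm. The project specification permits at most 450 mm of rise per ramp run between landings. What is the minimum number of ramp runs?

⌈2094/450⌉ = 5 ramp runs.

5 runs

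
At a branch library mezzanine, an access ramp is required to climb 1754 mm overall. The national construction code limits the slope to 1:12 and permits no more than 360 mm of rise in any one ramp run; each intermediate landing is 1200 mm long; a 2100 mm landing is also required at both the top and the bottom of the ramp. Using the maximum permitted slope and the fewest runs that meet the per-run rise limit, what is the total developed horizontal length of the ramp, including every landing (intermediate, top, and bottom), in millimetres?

30048 mm

At most 360 each: 1754/360 = 4.87, giving 5 ramp runs. That means 4 intermediate landings.
Horizontal run for 1754 mm of rise at 1:12 is 1754 × 12 = 21048 mm.
4 intermediate landings contribute 4 × 1200 = 4800 mm.
Top and bottom landings: 2 × 2100 = 4200 mm.
Total = 21048 + 4800 + 4200 = 30048 mm.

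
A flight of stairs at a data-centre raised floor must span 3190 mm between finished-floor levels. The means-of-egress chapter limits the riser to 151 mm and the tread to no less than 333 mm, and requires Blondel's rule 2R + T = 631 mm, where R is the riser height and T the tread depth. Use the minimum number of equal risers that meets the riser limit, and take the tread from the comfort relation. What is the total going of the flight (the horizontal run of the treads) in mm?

⌈3190/151⌉ = 22 risers.
Each riser is 3190/22 = 145 mm (≤ 151 mm).
Tread T = 631 − 2 × 145 = 341 mm (≥ 333 mm).
Going = (22 − 1) × 341 = 7161 mm.

7161 mm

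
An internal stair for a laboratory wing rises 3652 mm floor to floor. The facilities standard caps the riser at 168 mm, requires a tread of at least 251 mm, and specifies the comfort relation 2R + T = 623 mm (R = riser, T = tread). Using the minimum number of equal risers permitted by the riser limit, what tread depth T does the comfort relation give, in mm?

⌈3652/168⌉ = 22 risers.
Each riser is 3652/22 = 166 mm (≤ 168 mm).
From 2R + T = 623: T = 623 − 332 = 291 mm.

291 mm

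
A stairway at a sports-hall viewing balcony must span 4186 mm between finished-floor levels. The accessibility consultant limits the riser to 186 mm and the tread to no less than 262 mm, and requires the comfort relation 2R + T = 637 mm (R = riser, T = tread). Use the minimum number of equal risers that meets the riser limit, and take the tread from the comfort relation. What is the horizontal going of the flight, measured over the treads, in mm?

6006 mm

At most 186 each: 4186/186 = 22.51, giving 23 risers.
Each riser is 4186/23 = 182 mm (≤ 186 mm).
T = 637 − 2·182 = 273 mm, which satisfies the 262 mm minimum.
Treads = 23 − 1 = 22; going = 22 × 273 = 6006 mm.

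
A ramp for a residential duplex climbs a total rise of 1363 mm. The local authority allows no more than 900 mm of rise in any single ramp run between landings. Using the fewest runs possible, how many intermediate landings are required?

1 intermediate landings

⌈1363/900⌉ = 2 ramp runs.
2 runs are separated by 1 intermediate landings.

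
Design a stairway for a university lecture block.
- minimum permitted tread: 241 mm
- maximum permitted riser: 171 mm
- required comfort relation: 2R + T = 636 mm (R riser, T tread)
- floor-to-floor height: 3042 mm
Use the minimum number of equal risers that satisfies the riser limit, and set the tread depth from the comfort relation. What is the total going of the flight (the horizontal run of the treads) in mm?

⌈3042/171⌉ = 18 risers.
R = 3042 ÷ 18 = 169 mm.
From 2R + T = 636: T = 636 − 338 = 298 mm.
Going = (18 − 1) × 298 = 5066 mm.

5066 mm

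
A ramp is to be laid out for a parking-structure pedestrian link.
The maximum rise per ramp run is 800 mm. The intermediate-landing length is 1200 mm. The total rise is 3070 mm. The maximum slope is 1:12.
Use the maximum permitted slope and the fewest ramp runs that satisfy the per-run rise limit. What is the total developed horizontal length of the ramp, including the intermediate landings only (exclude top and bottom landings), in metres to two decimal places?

3070 / 800 = 3.837 → round up to 4 ramp runs. That means 3 intermediate landings.
Horizontal run for 3070 mm of rise at 1:12 is 3070 × 12 = 36840 mm.
3 intermediate landings contribute 3 × 1200 = 3600 mm.
Developed length = 36840 + 3600 = 40440 mm.
= 40.44 m.

40.44 m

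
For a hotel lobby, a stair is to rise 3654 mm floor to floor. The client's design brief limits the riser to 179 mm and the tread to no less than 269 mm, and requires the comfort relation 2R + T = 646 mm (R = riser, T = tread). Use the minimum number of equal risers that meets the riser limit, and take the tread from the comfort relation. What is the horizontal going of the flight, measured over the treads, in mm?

5960 mm

⌈3654/179⌉ = 21 risers.
Each riser is 3654/21 = 174 mm (≤ 179 mm).
Tread T = 646 − 2 × 174 = 298 mm (≥ 269 mm).
Going = (21 − 1) × 298 = 5960 mm.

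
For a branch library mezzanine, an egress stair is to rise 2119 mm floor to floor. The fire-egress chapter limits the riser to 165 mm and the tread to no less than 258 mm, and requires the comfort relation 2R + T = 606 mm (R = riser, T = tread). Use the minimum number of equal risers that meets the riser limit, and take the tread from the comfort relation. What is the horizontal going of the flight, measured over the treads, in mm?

3360 mm

2119 / 165 = 12.84, so 13 risers are needed.
Each riser is 2119/13 = 163 mm (≤ 165 mm).
T = 606 − 2·163 = 280 mm, which satisfies the 258 mm minimum.
Treads = 13 − 1 = 12; going = 12 × 280 = 3360 mm.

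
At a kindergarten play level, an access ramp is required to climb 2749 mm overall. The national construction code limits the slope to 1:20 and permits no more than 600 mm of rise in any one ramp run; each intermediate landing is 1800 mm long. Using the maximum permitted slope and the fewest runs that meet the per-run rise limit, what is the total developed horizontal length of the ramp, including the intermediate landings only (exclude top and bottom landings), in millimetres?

62180 mm

2749 / 600 = 4.58, so 5 ramp runs are needed. That means 4 intermediate landings.
Horizontal run for 2749 mm of rise at 1:20 is 2749 × 20 = 54980 mm.
Intermediate landings: 4 × 1800 = 7200 mm.
Developed length = 54980 + 7200 = 62180 mm.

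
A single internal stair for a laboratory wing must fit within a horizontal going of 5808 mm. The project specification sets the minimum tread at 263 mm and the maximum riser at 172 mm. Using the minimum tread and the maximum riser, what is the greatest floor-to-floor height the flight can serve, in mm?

3956 mm

5808 / 263 = 22.08, so 22 treads fit.
Risers = treads + 1 = 23.
Maximum height = 23 × 172 = 3956 mm.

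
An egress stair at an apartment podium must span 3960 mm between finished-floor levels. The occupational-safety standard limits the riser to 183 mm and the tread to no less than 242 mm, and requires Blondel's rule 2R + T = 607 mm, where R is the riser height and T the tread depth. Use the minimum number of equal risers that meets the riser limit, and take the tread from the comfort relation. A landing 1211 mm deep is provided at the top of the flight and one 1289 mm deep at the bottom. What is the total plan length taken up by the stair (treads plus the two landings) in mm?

7687 mm

3960 / 183 = 21.639 → round up to 22 risers.
Riser R = 3960 / 22 = 180 mm, within the 183 mm limit.
T = 607 − 2·180 = 247 mm, which satisfies the 242 mm minimum.
22 risers give 21 treads; going = 21 × 247 = 5187 mm.
Add landings: 5187 + 1211 + 1289 = 7687 mm.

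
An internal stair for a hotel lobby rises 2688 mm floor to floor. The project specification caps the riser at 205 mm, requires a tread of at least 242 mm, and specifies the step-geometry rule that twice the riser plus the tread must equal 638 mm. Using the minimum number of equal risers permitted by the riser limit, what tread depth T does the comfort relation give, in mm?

254 mm

2688 / 205 = 13.11, so 14 risers are needed.
Each riser is 2688/14 = 192 mm (≤ 205 mm).
From 2R + T = 638: T = 638 − 384 = 254 mm.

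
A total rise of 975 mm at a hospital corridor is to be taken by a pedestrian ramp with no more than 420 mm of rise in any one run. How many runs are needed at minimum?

3 runs

⌈975/420⌉ = 3 ramp runs.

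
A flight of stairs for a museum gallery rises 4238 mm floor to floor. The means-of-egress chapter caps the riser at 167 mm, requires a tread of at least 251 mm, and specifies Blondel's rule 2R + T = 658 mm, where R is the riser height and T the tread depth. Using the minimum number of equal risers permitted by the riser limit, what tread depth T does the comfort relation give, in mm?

At most 167 each: 4238/167 = 25.38, giving 26 risers.
Each riser is 4238/26 = 163 mm (≤ 167 mm).
T = 658 − 2·163 = 332 mm, which satisfies the 251 mm minimum.

332 mm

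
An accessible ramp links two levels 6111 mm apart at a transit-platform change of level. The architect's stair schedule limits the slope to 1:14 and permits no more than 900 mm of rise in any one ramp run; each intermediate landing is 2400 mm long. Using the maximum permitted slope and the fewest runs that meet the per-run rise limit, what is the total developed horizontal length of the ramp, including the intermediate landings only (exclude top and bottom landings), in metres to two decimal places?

⌈6111/900⌉ = 7 ramp runs. That means 6 intermediate landings.
Horizontal run for 6111 mm of rise at 1:14 is 6111 × 14 = 85554 mm.
6 intermediate landings contribute 6 × 2400 = 14400 mm.
Developed length = 85554 + 14400 = 99954 mm.
= 99.95 m.

99.95 m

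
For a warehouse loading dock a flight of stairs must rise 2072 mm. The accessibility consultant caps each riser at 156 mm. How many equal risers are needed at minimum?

2072 / 156 = 13.28, so 14 risers are needed.

14 risers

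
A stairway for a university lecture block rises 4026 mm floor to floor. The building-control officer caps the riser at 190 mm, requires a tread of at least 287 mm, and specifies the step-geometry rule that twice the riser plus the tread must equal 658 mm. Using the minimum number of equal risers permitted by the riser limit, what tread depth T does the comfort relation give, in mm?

4026 / 190 = 21.19, so 22 risers are needed.
R = 4026 ÷ 22 = 183 mm.
T = 658 − 2·183 = 292 mm, which satisfies the 287 mm minimum.

292 mm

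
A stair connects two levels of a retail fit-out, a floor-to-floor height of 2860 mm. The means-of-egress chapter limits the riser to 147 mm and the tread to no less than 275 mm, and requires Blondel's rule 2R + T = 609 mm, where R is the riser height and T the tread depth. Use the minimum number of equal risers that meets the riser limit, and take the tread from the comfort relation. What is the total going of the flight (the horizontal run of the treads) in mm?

⌈2860/147⌉ = 20 risers.
Riser R = 2860 / 20 = 143 mm, within the 147 mm limit.
Tread T = 609 − 2 × 143 = 323 mm (≥ 275 mm).
20 risers give 19 treads; going = 19 × 323 = 6137 mm.

6137 mm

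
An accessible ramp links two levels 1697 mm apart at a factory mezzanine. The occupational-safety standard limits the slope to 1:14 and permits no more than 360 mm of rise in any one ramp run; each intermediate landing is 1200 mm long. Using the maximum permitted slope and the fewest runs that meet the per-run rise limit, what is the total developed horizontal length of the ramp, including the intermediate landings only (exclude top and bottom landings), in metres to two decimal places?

28.56 m

1697 / 360 = 4.71, so 5 ramp runs are needed. That means 4 intermediate landings.
Horizontal run for 1697 mm of rise at 1:14 is 1697 × 14 = 23758 mm.
4 intermediate landings contribute 4 × 1200 = 4800 mm.
Developed length = 23758 + 4800 = 28558 mm.
= 28.56 m.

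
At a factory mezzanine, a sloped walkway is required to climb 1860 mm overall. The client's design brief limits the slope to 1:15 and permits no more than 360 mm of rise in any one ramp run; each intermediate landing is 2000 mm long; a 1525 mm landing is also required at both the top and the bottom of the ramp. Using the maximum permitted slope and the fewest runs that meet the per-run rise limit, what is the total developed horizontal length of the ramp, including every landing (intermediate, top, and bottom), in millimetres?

At most 360 each: 1860/360 = 5.17, giving 6 ramp runs. That means 5 intermediate landings.
Horizontal run for 1860 mm of rise at 1:15 is 1860 × 15 = 27900 mm.
5 intermediate landings contribute 5 × 2000 = 10000 mm.
Top and bottom landings: 2 × 1525 = 3050 mm.
Total = 27900 + 10000 + 3050 = 40950 mm.

40950 mm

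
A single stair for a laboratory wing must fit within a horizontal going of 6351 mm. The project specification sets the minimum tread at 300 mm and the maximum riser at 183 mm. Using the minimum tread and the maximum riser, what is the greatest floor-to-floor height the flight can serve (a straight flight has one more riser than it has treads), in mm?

4026 mm

Treads that fit: ⌊6351 / 300⌋ = 21.
Risers = treads + 1 = 22.
Maximum height = 22 × 183 = 4026 mm.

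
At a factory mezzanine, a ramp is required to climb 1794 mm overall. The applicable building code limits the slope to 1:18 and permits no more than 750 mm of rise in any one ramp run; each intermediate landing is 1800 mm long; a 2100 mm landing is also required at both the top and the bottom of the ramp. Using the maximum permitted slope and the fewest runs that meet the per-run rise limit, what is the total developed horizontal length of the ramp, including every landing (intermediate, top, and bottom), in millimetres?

⌈1794/750⌉ = 3 ramp runs. That means 2 intermediate landings.
Ramp run (horizontal) at 1:18: 1794 × 18 = 32292 mm.
2 intermediate landings contribute 2 × 1800 = 3600 mm.
Top and bottom landings: 2 × 2100 = 4200 mm.
Total = 32292 + 3600 + 4200 = 40092 mm.

40092 mm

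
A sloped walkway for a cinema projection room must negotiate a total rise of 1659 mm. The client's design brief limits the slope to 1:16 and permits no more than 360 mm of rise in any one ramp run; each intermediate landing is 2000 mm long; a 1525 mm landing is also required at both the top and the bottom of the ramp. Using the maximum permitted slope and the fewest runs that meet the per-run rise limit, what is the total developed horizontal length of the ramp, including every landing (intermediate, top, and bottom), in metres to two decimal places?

37.59 m

1659 / 360 = 4.61, so 5 ramp runs are needed. That means 4 intermediate landings.
Ramp run (horizontal) at 1:16: 1659 × 16 = 26544 mm.
Intermediate landings: 4 × 2000 = 8000 mm.
Top and bottom landings: 2 × 1525 = 3050 mm.
Total = 26544 + 8000 + 3050 = 37594 mm.
= 37.59 m.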